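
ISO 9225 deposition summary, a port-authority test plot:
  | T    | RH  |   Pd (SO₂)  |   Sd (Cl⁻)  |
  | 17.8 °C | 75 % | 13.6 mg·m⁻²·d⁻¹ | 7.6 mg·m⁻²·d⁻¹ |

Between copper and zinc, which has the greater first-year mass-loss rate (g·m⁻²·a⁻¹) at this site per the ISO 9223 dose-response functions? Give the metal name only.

copper: temperature factor f = -0.080·(7.8) = -0.6240
  sulphur-dioxide contribution → 0.4675 μm/a
  chloride contribution → 0.6309 μm/a
  total first-year rate 1.098 μm/a
  mass loss = 1.098 μm/a × 8.96 g/cm³ = 9.841 g·m⁻²·a⁻¹
zinc: T>10 °C ⇒ hinge -0.071·(17.8−10) = -0.5538
  sulphur-dioxide contribution → 0.7365 μm/a
  chloride contribution → 0.46 μm/a
  total first-year rate 1.196 μm/a
  mass loss = 1.196 μm/a × 7.14 g/cm³ = 8.543 g·m⁻²·a⁻¹
Ordering by g·m⁻²·a⁻¹: copper (9.84) > zinc (8.54)

copper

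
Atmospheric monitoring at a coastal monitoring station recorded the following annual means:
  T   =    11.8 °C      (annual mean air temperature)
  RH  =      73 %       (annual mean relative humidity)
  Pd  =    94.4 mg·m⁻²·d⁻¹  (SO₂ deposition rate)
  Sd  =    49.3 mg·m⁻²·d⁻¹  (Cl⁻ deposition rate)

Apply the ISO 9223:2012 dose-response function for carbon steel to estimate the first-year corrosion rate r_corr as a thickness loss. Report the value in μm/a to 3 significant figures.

carbon steel: T>10 °C ⇒ hinge -0.054·(11.8−10) = -0.0972
  SO₂ term: 1.77·94.4^0.52·exp(0.02·73-0.0972) = 73.59
  Sd branch = 0.102·Sd^0.62·e^(0.033·RH+0.04·T) = 20.39 μm/a
  r_corr = 73.59 + 20.39 = 93.98 μm/a

r_corr = 94.0 μm/a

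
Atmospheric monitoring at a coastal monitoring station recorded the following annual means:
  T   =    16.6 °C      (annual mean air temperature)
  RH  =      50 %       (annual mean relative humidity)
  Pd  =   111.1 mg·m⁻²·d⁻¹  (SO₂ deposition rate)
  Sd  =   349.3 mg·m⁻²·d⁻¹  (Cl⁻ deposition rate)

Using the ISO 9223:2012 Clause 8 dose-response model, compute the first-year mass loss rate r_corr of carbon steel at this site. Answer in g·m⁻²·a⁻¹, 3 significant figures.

r_corr = 612 g·m⁻²·a⁻¹

carbon steel: f(T) = -0.054·(T−10) [T>10 °C] = -0.3564
  SO₂ term: 1.77·111.1^0.52·exp(0.02·50-0.3564) = 39.02
  Cl⁻ term: 0.102·349.3^0.62·exp(0.033·50+0.04·16.6) = 38.94
  sum: 39.02 + 38.94 → r_corr = 77.95 μm/a
Convert to mass loss: 77.95 μm/a × 7.85 g/cm³ = 611.9 g·m⁻²·a⁻¹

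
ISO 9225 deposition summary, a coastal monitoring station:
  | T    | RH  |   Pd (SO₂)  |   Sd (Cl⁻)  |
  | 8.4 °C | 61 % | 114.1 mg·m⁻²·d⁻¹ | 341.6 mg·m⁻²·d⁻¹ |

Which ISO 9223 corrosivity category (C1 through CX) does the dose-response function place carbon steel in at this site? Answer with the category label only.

carbon steel: f(T) = +0.150·(T−10) [T≤10 °C] = -0.2400
  SO₂ term: 1.77·114.1^0.52·exp(0.02·61-0.2400) = 55.38
  Sd branch = 0.102·Sd^0.62·e^(0.033·RH+0.04·T) = 39.77 μm/a
  sum: 55.38 + 39.77 → r_corr = 95.15 μm/a
95.2 μm/a falls in (80, 200] for carbon steel → category C5

C5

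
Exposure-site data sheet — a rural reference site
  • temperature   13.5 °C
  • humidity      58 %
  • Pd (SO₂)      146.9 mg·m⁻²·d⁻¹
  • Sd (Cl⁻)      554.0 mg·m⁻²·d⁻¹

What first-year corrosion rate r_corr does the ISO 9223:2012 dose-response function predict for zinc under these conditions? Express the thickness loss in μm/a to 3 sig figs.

zinc: f(T) = -0.071·(T−10) [T>10 °C] = -0.2485
  SO₂ term: 0.0129·146.9^0.44·exp(0.046·58-0.2485) = 1.303
  Cl⁻ term: 0.0175·554.0^0.57·exp(0.008·58+0.085·13.5) = 3.211
  sum: 1.303 + 3.211 → r_corr = 4.514 μm/a

r_corr = 4.51 μm/a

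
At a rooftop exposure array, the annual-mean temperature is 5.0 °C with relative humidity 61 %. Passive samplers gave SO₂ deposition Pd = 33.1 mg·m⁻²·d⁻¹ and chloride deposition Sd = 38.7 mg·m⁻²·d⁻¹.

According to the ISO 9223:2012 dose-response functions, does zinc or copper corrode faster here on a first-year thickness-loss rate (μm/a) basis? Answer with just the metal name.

zinc

zinc: temperature factor f = +0.038·(-5.0) = -0.1900
  sulphur-dioxide contribution → 0.8231 μm/a
  chloride contribution → 0.3504 μm/a
  total first-year rate 1.173 μm/a
copper: temperature factor f = +0.126·(-5.0) = -0.6300
  sulphur-dioxide contribution → 0.2564 μm/a
  chloride contribution → 0.3159 μm/a
  ⇒ r_corr(copper) = 0.5722 μm/a
Ordering by μm/a: zinc (1.17) > copper (0.572)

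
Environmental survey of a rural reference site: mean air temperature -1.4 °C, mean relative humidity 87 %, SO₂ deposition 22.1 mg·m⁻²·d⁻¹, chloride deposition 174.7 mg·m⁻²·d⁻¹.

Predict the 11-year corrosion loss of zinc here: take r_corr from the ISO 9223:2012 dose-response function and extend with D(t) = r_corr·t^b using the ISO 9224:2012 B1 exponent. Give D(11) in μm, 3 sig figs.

D(11) = 16.7 μm

zinc: f(T) = +0.038·(T−10) [T≤10 °C] = -0.4332
  sulphur-dioxide contribution → 1.787 μm/a
  chloride contribution → 0.5912 μm/a
  total first-year rate 2.378 μm/a
Long-term exponent b (ISO 9224 Table 2, B1) = 0.813
  D(11) = 2.378 × 11^0.813 = 2.378 × 7.025 = 16.7 μm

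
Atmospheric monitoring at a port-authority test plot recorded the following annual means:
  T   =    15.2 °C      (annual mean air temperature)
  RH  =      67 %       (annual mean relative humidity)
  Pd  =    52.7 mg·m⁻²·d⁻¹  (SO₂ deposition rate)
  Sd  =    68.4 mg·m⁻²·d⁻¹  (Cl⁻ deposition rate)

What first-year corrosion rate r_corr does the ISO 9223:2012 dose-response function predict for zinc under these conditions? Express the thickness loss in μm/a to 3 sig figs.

zinc: T>10 °C ⇒ hinge -0.071·(15.2−10) = -0.3692
  sulphur-dioxide contribution → 1.113 μm/a
  chloride contribution → 1.21 μm/a
  total first-year rate 2.323 μm/a

r_corr = 2.32 μm/a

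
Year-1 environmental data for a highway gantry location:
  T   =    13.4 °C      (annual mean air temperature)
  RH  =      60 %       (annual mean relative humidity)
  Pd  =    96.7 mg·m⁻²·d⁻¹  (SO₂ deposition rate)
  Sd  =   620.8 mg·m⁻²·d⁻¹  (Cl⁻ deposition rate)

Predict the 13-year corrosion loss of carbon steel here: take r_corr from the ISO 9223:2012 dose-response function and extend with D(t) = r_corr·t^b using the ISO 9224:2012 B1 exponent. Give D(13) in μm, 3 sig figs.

carbon steel: temperature factor f = -0.054·(3.4) = -0.1836
  sulphur-dioxide contribution → 52.7 μm/a
  chloride contribution → 68.06 μm/a
  total first-year rate 120.8 μm/a
Power-law: D(13) = r_corr · 13^0.523
  D(13) = 120.8 × 13^0.523 = 120.8 × 3.825 = 461.9 μm

D(13) = 462 μm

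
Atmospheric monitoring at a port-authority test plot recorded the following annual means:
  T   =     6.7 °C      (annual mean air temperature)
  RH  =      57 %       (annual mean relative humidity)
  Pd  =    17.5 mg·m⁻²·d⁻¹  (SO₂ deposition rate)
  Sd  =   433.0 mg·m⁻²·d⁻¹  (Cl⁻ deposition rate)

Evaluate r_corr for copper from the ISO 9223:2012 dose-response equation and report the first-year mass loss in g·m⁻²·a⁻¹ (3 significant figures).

copper: temperature factor f = +0.126·(-3.3) = -0.4158
  Pd branch = 0.0053·Pd^0.26·e^(0.059·RH+f) = 0.2125 μm/a
  Sd branch = 0.01025·Sd^0.27·e^(0.036·RH+0.049·T) = 0.5706 μm/a
  sum: 0.2125 + 0.5706 → r_corr = 0.7831 μm/a
Convert to mass loss: 0.7831 μm/a × 8.96 g/cm³ = 7.017 g·m⁻²·a⁻¹

r_corr = 7.02 g·m⁻²·a⁻¹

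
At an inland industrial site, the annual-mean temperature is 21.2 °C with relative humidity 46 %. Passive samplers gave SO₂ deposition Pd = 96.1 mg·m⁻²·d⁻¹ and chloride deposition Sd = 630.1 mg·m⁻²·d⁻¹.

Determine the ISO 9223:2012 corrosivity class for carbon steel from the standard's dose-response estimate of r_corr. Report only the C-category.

C5

carbon steel: f(T) = -0.054·(T−10) [T>10 °C] = -0.6048
  Pd branch = 1.77·Pd^0.52·e^(0.02·RH+f) = 26.05 μm/a
  Sd branch = 0.102·Sd^0.62·e^(0.033·RH+0.04·T) = 59.13 μm/a
  r_corr = 26.05 + 59.13 = 85.18 μm/a
ISO 9223 Table 2 (carbon steel): 80 < 85.2 ≤ 200 μm/a ⇒ C5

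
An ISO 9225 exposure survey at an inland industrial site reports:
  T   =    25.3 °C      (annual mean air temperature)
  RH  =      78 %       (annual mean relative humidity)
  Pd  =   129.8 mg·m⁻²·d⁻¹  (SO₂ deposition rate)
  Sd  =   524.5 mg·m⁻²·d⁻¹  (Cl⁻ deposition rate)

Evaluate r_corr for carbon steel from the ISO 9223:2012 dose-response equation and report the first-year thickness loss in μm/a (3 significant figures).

r_corr = 225 μm/a

carbon steel: T>10 °C ⇒ hinge -0.054·(25.3−10) = -0.8262
  SO₂ term: 1.77·129.8^0.52·exp(0.02·78-0.8262) = 46.3
  Sd branch = 0.102·Sd^0.62·e^(0.033·RH+0.04·T) = 178.7 μm/a
  r_corr = 46.3 + 178.7 = 225 μm/a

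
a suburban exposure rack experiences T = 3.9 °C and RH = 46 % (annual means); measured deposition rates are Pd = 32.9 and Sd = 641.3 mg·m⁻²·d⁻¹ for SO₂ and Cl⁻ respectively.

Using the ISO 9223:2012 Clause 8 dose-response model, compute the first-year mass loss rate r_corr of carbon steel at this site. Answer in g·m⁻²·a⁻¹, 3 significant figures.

carbon steel: temperature factor f = +0.150·(-6.1) = -0.9150
  sulphur-dioxide contribution → 10.94 μm/a
  chloride contribution → 29.92 μm/a
  ⇒ r_corr(carbon steel) = 40.86 μm/a
Convert to mass loss: 40.86 μm/a × 7.85 g/cm³ = 320.8 g·m⁻²·a⁻¹

r_corr = 321 g·m⁻²·a⁻¹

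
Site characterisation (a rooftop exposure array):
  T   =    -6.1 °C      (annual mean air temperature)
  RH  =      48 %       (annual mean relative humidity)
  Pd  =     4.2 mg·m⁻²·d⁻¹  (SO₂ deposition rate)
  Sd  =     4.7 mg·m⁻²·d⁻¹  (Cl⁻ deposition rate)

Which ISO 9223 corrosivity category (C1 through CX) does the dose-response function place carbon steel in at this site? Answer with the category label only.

C2

carbon steel: temperature factor f = +0.150·(-16.1) = -2.4150
  SO₂ term: 1.77·4.2^0.52·exp(0.02·48-2.4150) = 0.8713
  Cl⁻ term: 0.102·4.7^0.62·exp(0.033·48+0.04·-6.1) = 1.017
  sum: 0.8713 + 1.017 → r_corr = 1.888 μm/a
ISO 9223 Table 2 (carbon steel): 1.3 < 1.89 ≤ 25 μm/a ⇒ C2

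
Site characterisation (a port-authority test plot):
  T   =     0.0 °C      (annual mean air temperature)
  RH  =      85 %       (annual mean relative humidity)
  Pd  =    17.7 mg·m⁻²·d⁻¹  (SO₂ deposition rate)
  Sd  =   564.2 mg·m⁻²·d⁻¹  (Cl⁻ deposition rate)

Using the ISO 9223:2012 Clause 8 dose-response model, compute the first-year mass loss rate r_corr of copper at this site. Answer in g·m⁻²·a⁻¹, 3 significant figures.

copper: temperature factor f = +0.126·(-10.0) = -1.2600
  Pd branch = 0.0053·Pd^0.26·e^(0.059·RH+f) = 0.4781 μm/a
  Cl⁻ term: 0.01025·564.2^0.27·exp(0.036·85+0.049·0.0) = 1.209
  r_corr = 0.4781 + 1.209 = 1.687 μm/a
Convert to mass loss: 1.687 μm/a × 8.96 g/cm³ = 15.12 g·m⁻²·a⁻¹

r_corr = 15.1 g·m⁻²·a⁻¹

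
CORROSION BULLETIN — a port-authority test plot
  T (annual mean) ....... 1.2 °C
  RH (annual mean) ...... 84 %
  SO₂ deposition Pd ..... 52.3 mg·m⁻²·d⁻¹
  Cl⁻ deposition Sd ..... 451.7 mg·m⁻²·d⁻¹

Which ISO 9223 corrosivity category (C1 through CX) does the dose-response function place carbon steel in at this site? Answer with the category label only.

carbon steel: T≤10 °C ⇒ hinge +0.150·(1.2−10) = -1.3200
  SO₂ term: 1.77·52.3^0.52·exp(0.02·84-1.3200) = 19.86
  Cl⁻ term: 0.102·451.7^0.62·exp(0.033·84+0.04·1.2) = 75.74
  sum: 19.86 + 75.74 → r_corr = 95.6 μm/a
95.6 μm/a falls in (80, 200] for carbon steel → category C5

C5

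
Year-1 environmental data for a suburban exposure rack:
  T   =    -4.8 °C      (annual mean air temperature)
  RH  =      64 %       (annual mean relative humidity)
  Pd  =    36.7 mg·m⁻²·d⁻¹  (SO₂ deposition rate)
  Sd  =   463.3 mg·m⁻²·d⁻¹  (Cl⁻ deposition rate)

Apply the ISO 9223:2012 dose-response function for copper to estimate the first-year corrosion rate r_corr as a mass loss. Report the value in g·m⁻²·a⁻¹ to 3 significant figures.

r_corr = 4.63 g·m⁻²·a⁻¹

copper: f(T) = +0.126·(T−10) [T≤10 °C] = -1.8648
  SO₂ term: 0.0053·36.7^0.26·exp(0.059·64-1.8648) = 0.09144
  Cl⁻ term: 0.01025·463.3^0.27·exp(0.036·64+0.049·-4.8) = 0.4256
  sum: 0.09144 + 0.4256 → r_corr = 0.517 μm/a
Convert to mass loss: 0.517 μm/a × 8.96 g/cm³ = 4.632 g·m⁻²·a⁻¹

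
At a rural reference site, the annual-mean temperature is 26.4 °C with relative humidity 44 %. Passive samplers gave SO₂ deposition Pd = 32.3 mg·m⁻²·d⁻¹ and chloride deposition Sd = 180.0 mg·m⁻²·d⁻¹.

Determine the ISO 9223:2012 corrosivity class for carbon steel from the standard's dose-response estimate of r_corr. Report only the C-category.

carbon steel: temperature factor f = -0.054·(16.4) = -0.8856
  SO₂ term: 1.77·32.3^0.52·exp(0.02·44-0.8856) = 10.72
  Sd branch = 0.102·Sd^0.62·e^(0.033·RH+0.04·T) = 31.34 μm/a
  r_corr = 10.72 + 31.34 = 42.06 μm/a
42.1 μm/a falls in (25, 50] for carbon steel → category C3

C3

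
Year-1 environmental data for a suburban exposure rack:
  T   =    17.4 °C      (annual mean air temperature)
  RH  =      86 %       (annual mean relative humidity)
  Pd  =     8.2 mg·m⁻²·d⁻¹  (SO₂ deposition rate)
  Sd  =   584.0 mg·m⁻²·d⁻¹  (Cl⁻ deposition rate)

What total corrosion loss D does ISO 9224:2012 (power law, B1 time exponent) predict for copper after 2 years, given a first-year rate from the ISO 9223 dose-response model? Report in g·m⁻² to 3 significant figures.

copper: temperature factor f = -0.080·(7.4) = -0.5920
  SO₂ term: 0.0053·8.2^0.26·exp(0.059·86-0.5920) = 0.8098
  Sd branch = 0.01025·Sd^0.27·e^(0.036·RH+0.049·T) = 2.968 μm/a
  sum: 0.8098 + 2.968 → r_corr = 3.778 μm/a
Long-term exponent b (ISO 9224 Table 2, B1) = 0.667
  D(2) = 3.778 × 2^0.667 = 3.778 × 1.588 = 5.999 μm
  Mass loss = 5.999 μm × 8.96 g/cm³ = 53.75 g·m⁻²

D(2) = 53.7 g·m⁻²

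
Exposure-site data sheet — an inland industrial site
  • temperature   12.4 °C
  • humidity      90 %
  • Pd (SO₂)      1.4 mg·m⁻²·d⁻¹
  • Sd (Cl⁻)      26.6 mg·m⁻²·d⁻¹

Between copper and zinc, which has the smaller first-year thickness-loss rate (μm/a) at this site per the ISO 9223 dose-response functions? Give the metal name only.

copper: temperature factor f = -0.080·(2.4) = -0.1920
  sulphur-dioxide contribution → 0.966 μm/a
  chloride contribution → 1.165 μm/a
  ⇒ r_corr(copper) = 2.131 μm/a
zinc: T>10 °C ⇒ hinge -0.071·(12.4−10) = -0.1704
  sulphur-dioxide contribution → 0.7922 μm/a
  chloride contribution → 0.6694 μm/a
  total first-year rate 1.462 μm/a
Ordering by μm/a: copper (2.13) > zinc (1.46)

zinc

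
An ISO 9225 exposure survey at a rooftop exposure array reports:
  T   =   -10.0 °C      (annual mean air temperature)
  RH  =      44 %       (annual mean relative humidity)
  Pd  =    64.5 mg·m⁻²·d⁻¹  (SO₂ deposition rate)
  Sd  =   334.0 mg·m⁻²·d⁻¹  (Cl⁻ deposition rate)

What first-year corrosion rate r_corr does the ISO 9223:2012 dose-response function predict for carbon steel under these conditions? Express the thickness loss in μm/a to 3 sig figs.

r_corr = 12.6 μm/a

carbon steel: temperature factor f = +0.150·(-20.0) = -3.0000
  Pd branch = 1.77·Pd^0.52·e^(0.02·RH+f) = 1.855 μm/a
  Sd branch = 0.102·Sd^0.62·e^(0.033·RH+0.04·T) = 10.72 μm/a
  r_corr = 1.855 + 10.72 = 12.57 μm/a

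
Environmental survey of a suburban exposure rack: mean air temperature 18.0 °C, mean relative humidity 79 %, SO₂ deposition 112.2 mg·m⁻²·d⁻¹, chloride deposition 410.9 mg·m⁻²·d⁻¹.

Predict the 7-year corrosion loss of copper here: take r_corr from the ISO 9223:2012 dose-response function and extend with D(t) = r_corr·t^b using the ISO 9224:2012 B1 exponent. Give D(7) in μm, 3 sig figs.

D(7) = 11.6 μm

copper: f(T) = -0.080·(T−10) [T>10 °C] = -0.6400
  Pd branch = 0.0053·Pd^0.26·e^(0.059·RH+f) = 1.008 μm/a
  Cl⁻ term: 0.01025·410.9^0.27·exp(0.036·79+0.049·18.0) = 2.161
  r_corr = 1.008 + 2.161 = 3.169 μm/a
ISO 9224: D(t) = r_corr · t^b with b = 0.667 (copper, B1)
  D(7) = 3.169 × 7^0.667 = 3.169 × 3.662 = 11.6 μm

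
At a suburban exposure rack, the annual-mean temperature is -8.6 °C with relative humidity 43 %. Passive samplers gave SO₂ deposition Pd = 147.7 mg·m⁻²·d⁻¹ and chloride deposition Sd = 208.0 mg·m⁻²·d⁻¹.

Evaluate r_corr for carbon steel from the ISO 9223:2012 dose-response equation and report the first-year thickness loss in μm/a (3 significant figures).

r_corr = 11.6 μm/a

carbon steel: temperature factor f = +0.150·(-18.6) = -2.7900
  Pd branch = 1.77·Pd^0.52·e^(0.02·RH+f) = 3.45 μm/a
  Sd branch = 0.102·Sd^0.62·e^(0.033·RH+0.04·T) = 8.178 μm/a
  sum: 3.45 + 8.178 → r_corr = 11.63 μm/a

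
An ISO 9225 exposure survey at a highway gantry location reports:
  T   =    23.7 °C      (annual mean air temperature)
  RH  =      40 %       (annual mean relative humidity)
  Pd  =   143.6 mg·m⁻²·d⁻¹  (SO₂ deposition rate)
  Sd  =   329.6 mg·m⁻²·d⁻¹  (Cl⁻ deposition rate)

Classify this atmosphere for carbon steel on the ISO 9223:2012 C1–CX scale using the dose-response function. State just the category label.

C4

carbon steel: T>10 °C ⇒ hinge -0.054·(23.7−10) = -0.7398
  Pd branch = 1.77·Pd^0.52·e^(0.02·RH+f) = 24.88 μm/a
  Cl⁻ term: 0.102·329.6^0.62·exp(0.033·40+0.04·23.7) = 35.87
  sum: 24.88 + 35.87 → r_corr = 60.75 μm/a
ISO 9223 Table 2 (carbon steel): 50 < 60.7 ≤ 80 μm/a ⇒ C4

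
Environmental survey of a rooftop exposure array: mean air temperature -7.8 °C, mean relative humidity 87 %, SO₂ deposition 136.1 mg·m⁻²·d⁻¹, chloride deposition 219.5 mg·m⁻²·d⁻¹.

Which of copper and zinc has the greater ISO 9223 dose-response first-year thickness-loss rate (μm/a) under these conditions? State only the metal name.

zinc

copper: temperature factor f = +0.126·(-17.8) = -2.2428
  SO₂ term: 0.0053·136.1^0.26·exp(0.059·87-2.2428) = 0.3422
  Sd branch = 0.01025·Sd^0.27·e^(0.036·RH+0.049·T) = 0.6873 μm/a
  sum: 0.3422 + 0.6873 → r_corr = 1.029 μm/a
zinc: temperature factor f = +0.038·(-17.8) = -0.6764
  SO₂ term: 0.0129·136.1^0.44·exp(0.046·87-0.6764) = 3.117
  Sd branch = 0.0175·Sd^0.57·e^(0.008·RH+0.085·T) = 0.3908 μm/a
  sum: 3.117 + 0.3908 → r_corr = 3.508 μm/a
Ordering by μm/a: zinc (3.51) > copper (1.03)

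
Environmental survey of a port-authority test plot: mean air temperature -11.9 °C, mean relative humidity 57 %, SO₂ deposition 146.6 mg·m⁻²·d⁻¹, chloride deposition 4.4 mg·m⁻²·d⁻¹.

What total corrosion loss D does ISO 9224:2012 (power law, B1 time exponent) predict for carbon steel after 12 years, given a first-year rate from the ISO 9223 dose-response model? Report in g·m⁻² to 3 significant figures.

carbon steel: T≤10 °C ⇒ hinge +0.150·(-11.9−10) = -3.2850
  sulphur-dioxide contribution → 2.772 μm/a
  chloride contribution → 1.042 μm/a
  ⇒ r_corr(carbon steel) = 3.814 μm/a
Long-term exponent b (ISO 9224 Table 2, B1) = 0.523
  D(12) = 3.814 × 12^0.523 = 3.814 × 3.668 = 13.99 μm
  Mass loss = 13.99 μm × 7.85 g/cm³ = 109.8 g·m⁻²

D(12) = 110 g·m⁻²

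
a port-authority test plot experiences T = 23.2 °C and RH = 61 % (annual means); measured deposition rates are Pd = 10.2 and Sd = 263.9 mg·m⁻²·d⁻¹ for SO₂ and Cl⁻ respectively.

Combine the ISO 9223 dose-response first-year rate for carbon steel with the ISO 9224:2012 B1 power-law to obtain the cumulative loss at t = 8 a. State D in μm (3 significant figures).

carbon steel: T>10 °C ⇒ hinge -0.054·(23.2−10) = -0.7128
  Pd branch = 1.77·Pd^0.52·e^(0.02·RH+f) = 9.834 μm/a
  Cl⁻ term: 0.102·263.9^0.62·exp(0.033·61+0.04·23.2) = 61.26
  r_corr = 9.834 + 61.26 = 71.09 μm/a
Long-term exponent b (ISO 9224 Table 2, B1) = 0.523
  D(8) = 71.09 × 8^0.523 = 71.09 × 2.967 = 210.9 μm

D(8) = 211 μm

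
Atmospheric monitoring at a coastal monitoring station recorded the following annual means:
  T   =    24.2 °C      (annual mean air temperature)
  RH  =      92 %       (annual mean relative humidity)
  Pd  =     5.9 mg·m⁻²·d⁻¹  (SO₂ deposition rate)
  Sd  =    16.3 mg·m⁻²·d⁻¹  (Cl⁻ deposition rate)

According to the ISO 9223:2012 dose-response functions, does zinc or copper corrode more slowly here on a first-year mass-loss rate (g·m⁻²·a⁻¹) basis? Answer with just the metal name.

zinc

zinc: temperature factor f = -0.071·(14.2) = -1.0082
  SO₂ term: 0.0129·5.9^0.44·exp(0.046·92-1.0082) = 0.7077
  Sd branch = 0.0175·Sd^0.57·e^(0.008·RH+0.085·T) = 1.403 μm/a
  r_corr = 0.7077 + 1.403 = 2.11 μm/a
  mass loss = 2.11 μm/a × 7.14 g/cm³ = 15.07 g·m⁻²·a⁻¹
copper: f(T) = -0.080·(T−10) [T>10 °C] = -1.1360
  Pd branch = 0.0053·Pd^0.26·e^(0.059·RH+f) = 0.6147 μm/a
  Cl⁻ term: 0.01025·16.3^0.27·exp(0.036·92+0.049·24.2) = 1.956
  sum: 0.6147 + 1.956 → r_corr = 2.571 μm/a
  mass loss = 2.571 μm/a × 8.96 g/cm³ = 23.03 g·m⁻²·a⁻¹
Ordering by g·m⁻²·a⁻¹: copper (23) > zinc (15.1)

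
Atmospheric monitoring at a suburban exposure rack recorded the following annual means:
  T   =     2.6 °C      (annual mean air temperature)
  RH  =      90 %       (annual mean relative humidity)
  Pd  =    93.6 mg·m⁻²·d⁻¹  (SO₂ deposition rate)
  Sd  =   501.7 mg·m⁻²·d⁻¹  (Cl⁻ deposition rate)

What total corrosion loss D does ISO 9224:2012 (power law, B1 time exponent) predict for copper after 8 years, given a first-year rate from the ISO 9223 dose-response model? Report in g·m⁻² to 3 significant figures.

copper: f(T) = +0.126·(T−10) [T≤10 °C] = -0.9324
  sulphur-dioxide contribution → 1.374 μm/a
  chloride contribution → 1.593 μm/a
  ⇒ r_corr(copper) = 2.967 μm/a
ISO 9224: D(t) = r_corr · t^b with b = 0.667 (copper, B1)
  D(8) = 2.967 × 8^0.667 = 2.967 × 4.003 = 11.88 μm
  Mass loss = 11.88 μm × 8.96 g/cm³ = 106.4 g·m⁻²

D(8) = 106 g·m⁻²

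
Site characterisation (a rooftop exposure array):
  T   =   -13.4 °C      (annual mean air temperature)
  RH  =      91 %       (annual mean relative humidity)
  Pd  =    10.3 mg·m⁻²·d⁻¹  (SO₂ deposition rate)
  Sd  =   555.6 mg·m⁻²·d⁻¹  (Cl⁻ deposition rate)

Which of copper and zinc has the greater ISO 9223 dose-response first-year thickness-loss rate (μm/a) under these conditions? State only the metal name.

copper: T≤10 °C ⇒ hinge +0.126·(-13.4−10) = -2.9484
  sulphur-dioxide contribution → 0.1094 μm/a
  chloride contribution → 0.7752 μm/a
  total first-year rate 0.8845 μm/a
zinc: temperature factor f = +0.038·(-23.4) = -0.8892
  sulphur-dioxide contribution → 0.9728 μm/a
  chloride contribution → 0.4257 μm/a
  ⇒ r_corr(zinc) = 1.398 μm/a
Ordering by μm/a: zinc (1.4) > copper (0.885)

zinc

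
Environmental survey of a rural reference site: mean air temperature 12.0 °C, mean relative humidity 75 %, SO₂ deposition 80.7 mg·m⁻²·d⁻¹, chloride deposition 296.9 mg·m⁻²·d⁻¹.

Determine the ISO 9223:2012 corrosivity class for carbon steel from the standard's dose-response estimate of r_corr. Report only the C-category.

C5

carbon steel: temperature factor f = -0.054·(2.0) = -0.1080
  Pd branch = 1.77·Pd^0.52·e^(0.02·RH+f) = 69.84 μm/a
  Cl⁻ term: 0.102·296.9^0.62·exp(0.033·75+0.04·12.0) = 66.83
  r_corr = 69.84 + 66.83 = 136.7 μm/a
137 μm/a falls in (80, 200] for carbon steel → category C5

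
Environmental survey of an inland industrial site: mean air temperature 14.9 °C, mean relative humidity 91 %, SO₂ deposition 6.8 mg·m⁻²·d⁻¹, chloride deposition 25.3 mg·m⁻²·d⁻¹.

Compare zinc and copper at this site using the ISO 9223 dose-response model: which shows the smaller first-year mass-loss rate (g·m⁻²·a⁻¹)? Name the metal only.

zinc: T>10 °C ⇒ hinge -0.071·(14.9−10) = -0.3479
  SO₂ term: 0.0129·6.8^0.44·exp(0.046·91-0.3479) = 1.392
  Cl⁻ term: 0.0175·25.3^0.57·exp(0.008·91+0.085·14.9) = 0.811
  sum: 1.392 + 0.811 → r_corr = 2.203 μm/a
  mass loss = 2.203 μm/a × 7.14 g/cm³ = 15.73 g·m⁻²·a⁻¹
copper: temperature factor f = -0.080·(4.9) = -0.3920
  Pd branch = 0.0053·Pd^0.26·e^(0.059·RH+f) = 1.265 μm/a
  Cl⁻ term: 0.01025·25.3^0.27·exp(0.036·91+0.049·14.9) = 1.347
  sum: 1.265 + 1.347 → r_corr = 2.612 μm/a
  mass loss = 2.612 μm/a × 8.96 g/cm³ = 23.41 g·m⁻²·a⁻¹
Ordering by g·m⁻²·a⁻¹: copper (23.4) > zinc (15.7)

zinc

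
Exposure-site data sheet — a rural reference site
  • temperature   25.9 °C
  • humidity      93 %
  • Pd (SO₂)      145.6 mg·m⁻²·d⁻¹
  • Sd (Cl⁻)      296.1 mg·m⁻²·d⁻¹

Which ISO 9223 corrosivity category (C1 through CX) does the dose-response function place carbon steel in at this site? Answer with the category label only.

carbon steel: T>10 °C ⇒ hinge -0.054·(25.9−10) = -0.8586
  sulphur-dioxide contribution → 64.23 μm/a
  chloride contribution → 210.7 μm/a
  total first-year rate 274.9 μm/a
275 μm/a falls in (200, 700] for carbon steel → category CX

CX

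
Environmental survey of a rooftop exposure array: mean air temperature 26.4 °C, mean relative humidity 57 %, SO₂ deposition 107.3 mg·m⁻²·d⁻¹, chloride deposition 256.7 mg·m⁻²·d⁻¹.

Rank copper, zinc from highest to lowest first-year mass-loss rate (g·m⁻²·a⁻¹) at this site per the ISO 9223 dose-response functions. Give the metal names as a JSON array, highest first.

copper: temperature factor f = -0.080·(16.4) = -1.3120
  sulphur-dioxide contribution → 0.139 μm/a
  chloride contribution → 1.301 μm/a
  ⇒ r_corr(copper) = 1.44 μm/a
  mass loss = 1.44 μm/a × 8.96 g/cm³ = 12.9 g·m⁻²·a⁻¹
zinc: f(T) = -0.071·(T−10) [T>10 °C] = -1.1644
  sulphur-dioxide contribution → 0.4336 μm/a
  chloride contribution → 6.152 μm/a
  ⇒ r_corr(zinc) = 6.585 μm/a
  mass loss = 6.585 μm/a × 7.14 g/cm³ = 47.02 g·m⁻²·a⁻¹
Ordering by g·m⁻²·a⁻¹: zinc (47) > copper (12.9)

["zinc", "copper"]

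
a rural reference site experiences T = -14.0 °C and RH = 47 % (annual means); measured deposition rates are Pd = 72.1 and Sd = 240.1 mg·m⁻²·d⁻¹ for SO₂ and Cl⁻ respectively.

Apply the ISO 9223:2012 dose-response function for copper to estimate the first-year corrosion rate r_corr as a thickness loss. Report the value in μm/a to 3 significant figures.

copper: temperature factor f = +0.126·(-24.0) = -3.0240
  Pd branch = 0.0053·Pd^0.26·e^(0.059·RH+f) = 0.01254 μm/a
  Cl⁻ term: 0.01025·240.1^0.27·exp(0.036·47+0.049·-14.0) = 0.1231
  r_corr = 0.01254 + 0.1231 = 0.1357 μm/a

r_corr = 0.136 μm/a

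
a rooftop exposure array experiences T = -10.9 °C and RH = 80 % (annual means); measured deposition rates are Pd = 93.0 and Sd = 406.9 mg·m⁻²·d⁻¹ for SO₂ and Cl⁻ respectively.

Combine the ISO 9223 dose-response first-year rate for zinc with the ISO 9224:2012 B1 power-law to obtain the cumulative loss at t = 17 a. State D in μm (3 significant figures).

D(17) = 21.0 μm

zinc: f(T) = +0.038·(T−10) [T≤10 °C] = -0.7942
  sulphur-dioxide contribution → 1.698 μm/a
  chloride contribution → 0.4037 μm/a
  total first-year rate 2.102 μm/a
Power-law: D(17) = r_corr · 17^0.813
  D(17) = 2.102 × 17^0.813 = 2.102 × 10.01 = 21.04 μm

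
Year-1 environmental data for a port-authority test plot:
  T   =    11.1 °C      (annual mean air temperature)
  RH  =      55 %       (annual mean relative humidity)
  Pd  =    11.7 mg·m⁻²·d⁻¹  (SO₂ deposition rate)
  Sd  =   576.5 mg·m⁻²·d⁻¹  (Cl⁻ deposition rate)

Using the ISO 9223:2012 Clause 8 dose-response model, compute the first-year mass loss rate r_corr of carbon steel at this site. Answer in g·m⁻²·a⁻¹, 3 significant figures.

carbon steel: temperature factor f = -0.054·(1.1) = -0.0594
  SO₂ term: 1.77·11.7^0.52·exp(0.02·55-0.0594) = 18
  Cl⁻ term: 0.102·576.5^0.62·exp(0.033·55+0.04·11.1) = 50.28
  sum: 18 + 50.28 → r_corr = 68.28 μm/a
Convert to mass loss: 68.28 μm/a × 7.85 g/cm³ = 536 g·m⁻²·a⁻¹

r_corr = 536 g·m⁻²·a⁻¹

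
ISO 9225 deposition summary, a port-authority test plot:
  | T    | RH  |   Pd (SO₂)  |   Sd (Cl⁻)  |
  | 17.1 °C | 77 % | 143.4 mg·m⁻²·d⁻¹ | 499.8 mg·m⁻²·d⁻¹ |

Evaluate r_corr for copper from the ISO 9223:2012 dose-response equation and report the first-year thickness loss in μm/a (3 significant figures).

r_corr = 3.05 μm/a

copper: temperature factor f = -0.080·(7.1) = -0.5680
  Pd branch = 0.0053·Pd^0.26·e^(0.059·RH+f) = 1.026 μm/a
  Cl⁻ term: 0.01025·499.8^0.27·exp(0.036·77+0.049·17.1) = 2.028
  r_corr = 1.026 + 2.028 = 3.055 μm/a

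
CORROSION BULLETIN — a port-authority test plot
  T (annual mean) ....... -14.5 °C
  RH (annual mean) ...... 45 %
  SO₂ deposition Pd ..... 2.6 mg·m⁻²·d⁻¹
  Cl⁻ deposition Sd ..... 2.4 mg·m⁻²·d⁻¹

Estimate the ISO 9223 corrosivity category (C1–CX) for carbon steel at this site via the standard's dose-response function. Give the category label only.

carbon steel: temperature factor f = +0.150·(-24.5) = -3.6750
  sulphur-dioxide contribution → 0.1814 μm/a
  chloride contribution → 0.4339 μm/a
  total first-year rate 0.6153 μm/a
Category bounds: 0…1.3 μm/a bracket r_corr ⇒ C1

C1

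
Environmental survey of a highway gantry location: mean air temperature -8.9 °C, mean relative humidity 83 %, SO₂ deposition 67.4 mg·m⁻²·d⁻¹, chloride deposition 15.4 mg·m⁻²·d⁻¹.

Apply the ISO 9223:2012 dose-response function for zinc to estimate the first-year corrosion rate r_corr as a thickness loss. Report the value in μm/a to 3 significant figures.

r_corr = 1.90 μm/a

zinc: temperature factor f = +0.038·(-18.9) = -0.7182
  sulphur-dioxide contribution → 1.826 μm/a
  chloride contribution → 0.07581 μm/a
  ⇒ r_corr(zinc) = 1.902 μm/a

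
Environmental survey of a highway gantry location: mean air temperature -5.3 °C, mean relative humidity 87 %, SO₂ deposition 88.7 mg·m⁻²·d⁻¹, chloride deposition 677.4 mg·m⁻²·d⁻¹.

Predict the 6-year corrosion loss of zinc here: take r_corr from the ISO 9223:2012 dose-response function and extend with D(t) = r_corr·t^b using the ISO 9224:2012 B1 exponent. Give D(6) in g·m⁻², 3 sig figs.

zinc: T≤10 °C ⇒ hinge +0.038·(-5.3−10) = -0.5814
  SO₂ term: 0.0129·88.7^0.44·exp(0.046·87-0.5814) = 2.839
  Sd branch = 0.0175·Sd^0.57·e^(0.008·RH+0.085·T) = 0.9188 μm/a
  sum: 2.839 + 0.9188 → r_corr = 3.758 μm/a
Power-law: D(6) = r_corr · 6^0.813
  D(6) = 3.758 × 6^0.813 = 3.758 × 4.292 = 16.13 μm
  Mass loss = 16.13 μm × 7.14 g/cm³ = 115.2 g·m⁻²

D(6) = 115 g·m⁻²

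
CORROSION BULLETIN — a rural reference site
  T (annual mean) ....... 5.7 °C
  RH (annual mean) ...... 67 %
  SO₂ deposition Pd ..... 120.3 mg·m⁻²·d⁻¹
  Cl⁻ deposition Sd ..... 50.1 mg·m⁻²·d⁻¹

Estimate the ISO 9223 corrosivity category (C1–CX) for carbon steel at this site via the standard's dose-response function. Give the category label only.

C4

carbon steel: T≤10 °C ⇒ hinge +0.150·(5.7−10) = -0.6450
  sulphur-dioxide contribution → 42.81 μm/a
  chloride contribution → 13.24 μm/a
  total first-year rate 56.05 μm/a
ISO 9223 Table 2 (carbon steel): 50 < 56 ≤ 80 μm/a ⇒ C4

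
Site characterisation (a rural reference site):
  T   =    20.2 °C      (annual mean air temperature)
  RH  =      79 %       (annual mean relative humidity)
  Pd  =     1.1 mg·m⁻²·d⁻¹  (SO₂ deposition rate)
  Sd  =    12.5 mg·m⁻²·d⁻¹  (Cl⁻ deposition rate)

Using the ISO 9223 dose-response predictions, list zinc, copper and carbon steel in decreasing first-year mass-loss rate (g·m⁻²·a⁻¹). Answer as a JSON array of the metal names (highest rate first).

zinc: f(T) = -0.071·(T−10) [T>10 °C] = -0.7242
  sulphur-dioxide contribution → 0.2469 μm/a
  chloride contribution → 0.7735 μm/a
  total first-year rate 1.02 μm/a
  mass loss = 1.02 μm/a × 7.14 g/cm³ = 7.285 g·m⁻²·a⁻¹
copper: f(T) = -0.080·(T−10) [T>10 °C] = -0.8160
  sulphur-dioxide contribution → 0.254 μm/a
  chloride contribution → 0.9373 μm/a
  total first-year rate 1.191 μm/a
  mass loss = 1.191 μm/a × 8.96 g/cm³ = 10.67 g·m⁻²·a⁻¹
carbon steel: T>10 °C ⇒ hinge -0.054·(20.2−10) = -0.5508
  sulphur-dioxide contribution → 5.206 μm/a
  chloride contribution → 14.85 μm/a
  ⇒ r_corr(carbon steel) = 20.06 μm/a
  mass loss = 20.06 μm/a × 7.85 g/cm³ = 157.5 g·m⁻²·a⁻¹
Ordering by g·m⁻²·a⁻¹: carbon steel (157) > copper (10.7) > zinc (7.29)

["carbon steel", "copper", "zinc"]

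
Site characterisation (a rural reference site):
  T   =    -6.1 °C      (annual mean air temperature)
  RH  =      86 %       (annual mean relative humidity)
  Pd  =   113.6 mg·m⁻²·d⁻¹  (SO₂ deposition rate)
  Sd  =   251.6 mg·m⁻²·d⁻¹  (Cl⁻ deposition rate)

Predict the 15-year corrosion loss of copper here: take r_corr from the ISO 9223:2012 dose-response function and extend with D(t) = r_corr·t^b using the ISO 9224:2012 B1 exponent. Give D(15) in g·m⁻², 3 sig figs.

copper: T≤10 °C ⇒ hinge +0.126·(-6.1−10) = -2.0286
  Pd branch = 0.0053·Pd^0.26·e^(0.059·RH+f) = 0.3813 μm/a
  Cl⁻ term: 0.01025·251.6^0.27·exp(0.036·86+0.049·-6.1) = 0.7476
  r_corr = 0.3813 + 0.7476 = 1.129 μm/a
ISO 9224: D(t) = r_corr · t^b with b = 0.667 (copper, B1)
  D(15) = 1.129 × 15^0.667 = 1.129 × 6.088 = 6.873 μm
  Mass loss = 6.873 μm × 8.96 g/cm³ = 61.58 g·m⁻²

D(15) = 61.6 g·m⁻²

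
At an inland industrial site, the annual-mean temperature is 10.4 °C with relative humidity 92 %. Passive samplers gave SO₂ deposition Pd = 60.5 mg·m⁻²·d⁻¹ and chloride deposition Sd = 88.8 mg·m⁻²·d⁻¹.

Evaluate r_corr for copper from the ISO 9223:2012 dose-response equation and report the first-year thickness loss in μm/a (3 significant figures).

r_corr = 4.97 μm/a

copper: T>10 °C ⇒ hinge -0.080·(10.4−10) = -0.0320
  sulphur-dioxide contribution → 3.396 μm/a
  chloride contribution → 1.572 μm/a
  total first-year rate 4.968 μm/a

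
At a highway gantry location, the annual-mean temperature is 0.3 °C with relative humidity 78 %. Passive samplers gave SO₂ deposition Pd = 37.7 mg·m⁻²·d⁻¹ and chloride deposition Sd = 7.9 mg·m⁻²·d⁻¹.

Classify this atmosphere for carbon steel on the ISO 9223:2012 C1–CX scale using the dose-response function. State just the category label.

C2

carbon steel: f(T) = +0.150·(T−10) [T≤10 °C] = -1.4550
  SO₂ term: 1.77·37.7^0.52·exp(0.02·78-1.4550) = 12.98
  Cl⁻ term: 0.102·7.9^0.62·exp(0.033·78+0.04·0.3) = 4.878
  sum: 12.98 + 4.878 → r_corr = 17.86 μm/a
ISO 9223 Table 2 (carbon steel): 1.3 < 17.9 ≤ 25 μm/a ⇒ C2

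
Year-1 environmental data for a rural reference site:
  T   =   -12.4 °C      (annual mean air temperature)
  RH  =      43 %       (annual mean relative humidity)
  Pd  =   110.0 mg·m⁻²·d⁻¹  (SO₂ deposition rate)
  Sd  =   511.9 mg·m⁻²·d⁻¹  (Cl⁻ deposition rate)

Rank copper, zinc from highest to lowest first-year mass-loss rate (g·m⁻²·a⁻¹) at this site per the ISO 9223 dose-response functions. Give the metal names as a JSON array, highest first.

["zinc", "copper"]

copper: f(T) = +0.126·(T−10) [T≤10 °C] = -2.8224
  Pd branch = 0.0053·Pd^0.26·e^(0.059·RH+f) = 0.01352 μm/a
  Cl⁻ term: 0.01025·511.9^0.27·exp(0.036·43+0.049·-12.4) = 0.1415
  r_corr = 0.01352 + 0.1415 = 0.155 μm/a
  mass loss = 0.155 μm/a × 8.96 g/cm³ = 1.389 g·m⁻²·a⁻¹
zinc: T≤10 °C ⇒ hinge +0.038·(-12.4−10) = -0.8512
  SO₂ term: 0.0129·110.0^0.44·exp(0.046·43-0.8512) = 0.3149
  Sd branch = 0.0175·Sd^0.57·e^(0.008·RH+0.085·T) = 0.3012 μm/a
  sum: 0.3149 + 0.3012 → r_corr = 0.6161 μm/a
  mass loss = 0.6161 μm/a × 7.14 g/cm³ = 4.399 g·m⁻²·a⁻¹
Ordering by g·m⁻²·a⁻¹: zinc (4.4) > copper (1.39)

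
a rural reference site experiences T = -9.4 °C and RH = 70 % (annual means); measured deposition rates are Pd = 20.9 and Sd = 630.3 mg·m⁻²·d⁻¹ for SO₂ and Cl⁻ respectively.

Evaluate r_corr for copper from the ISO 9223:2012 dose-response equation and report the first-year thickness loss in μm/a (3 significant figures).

r_corr = 0.521 μm/a

copper: f(T) = +0.126·(T−10) [T≤10 °C] = -2.4444
  Pd branch = 0.0053·Pd^0.26·e^(0.059·RH+f) = 0.06303 μm/a
  Sd branch = 0.01025·Sd^0.27·e^(0.036·RH+0.049·T) = 0.4581 μm/a
  r_corr = 0.06303 + 0.4581 = 0.5212 μm/a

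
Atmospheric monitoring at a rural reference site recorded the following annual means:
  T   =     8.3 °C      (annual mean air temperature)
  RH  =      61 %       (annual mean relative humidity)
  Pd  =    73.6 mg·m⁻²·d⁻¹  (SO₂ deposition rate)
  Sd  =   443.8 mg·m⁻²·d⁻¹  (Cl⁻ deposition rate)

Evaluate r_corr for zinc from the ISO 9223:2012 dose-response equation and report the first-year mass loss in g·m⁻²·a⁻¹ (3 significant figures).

zinc: temperature factor f = +0.038·(-1.7) = -0.0646
  SO₂ term: 0.0129·73.6^0.44·exp(0.046·61-0.0646) = 1.326
  Cl⁻ term: 0.0175·443.8^0.57·exp(0.008·61+0.085·8.3) = 1.863
  r_corr = 1.326 + 1.863 = 3.189 μm/a
Convert to mass loss: 3.189 μm/a × 7.14 g/cm³ = 22.77 g·m⁻²·a⁻¹

r_corr = 22.8 g·m⁻²·a⁻¹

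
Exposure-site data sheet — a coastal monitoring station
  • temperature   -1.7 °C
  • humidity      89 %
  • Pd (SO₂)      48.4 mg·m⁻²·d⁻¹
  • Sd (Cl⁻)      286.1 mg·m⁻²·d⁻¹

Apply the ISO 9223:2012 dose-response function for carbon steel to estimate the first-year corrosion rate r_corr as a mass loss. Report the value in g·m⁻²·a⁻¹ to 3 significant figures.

carbon steel: T≤10 °C ⇒ hinge +0.150·(-1.7−10) = -1.7550
  sulphur-dioxide contribution → 13.64 μm/a
  chloride contribution → 59.93 μm/a
  ⇒ r_corr(carbon steel) = 73.57 μm/a
Convert to mass loss: 73.57 μm/a × 7.85 g/cm³ = 577.5 g·m⁻²·a⁻¹

r_corr = 578 g·m⁻²·a⁻¹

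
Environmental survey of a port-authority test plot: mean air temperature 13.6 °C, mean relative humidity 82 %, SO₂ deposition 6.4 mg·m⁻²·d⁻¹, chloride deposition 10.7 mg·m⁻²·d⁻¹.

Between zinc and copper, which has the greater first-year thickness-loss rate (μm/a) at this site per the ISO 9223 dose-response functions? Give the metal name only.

zinc: temperature factor f = -0.071·(3.6) = -0.2556
  sulphur-dioxide contribution → 0.9828 μm/a
  chloride contribution → 0.4137 μm/a
  ⇒ r_corr(zinc) = 1.397 μm/a
copper: f(T) = -0.080·(T−10) [T>10 °C] = -0.2880
  sulphur-dioxide contribution → 0.8127 μm/a
  chloride contribution → 0.7246 μm/a
  total first-year rate 1.537 μm/a
Ordering by μm/a: copper (1.54) > zinc (1.4)

copper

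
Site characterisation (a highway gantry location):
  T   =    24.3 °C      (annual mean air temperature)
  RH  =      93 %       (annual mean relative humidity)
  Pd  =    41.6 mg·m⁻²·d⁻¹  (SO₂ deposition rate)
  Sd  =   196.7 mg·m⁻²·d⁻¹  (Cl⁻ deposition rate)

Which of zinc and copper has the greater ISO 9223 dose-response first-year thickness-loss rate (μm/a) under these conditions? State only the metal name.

zinc

zinc: T>10 °C ⇒ hinge -0.071·(24.3−10) = -1.0153
  Pd branch = 0.0129·Pd^0.44·e^(0.046·RH+f) = 1.738 μm/a
  Cl⁻ term: 0.0175·196.7^0.57·exp(0.008·93+0.085·24.3) = 5.897
  r_corr = 1.738 + 5.897 = 7.635 μm/a
copper: temperature factor f = -0.080·(14.3) = -1.1440
  SO₂ term: 0.0053·41.6^0.26·exp(0.059·93-1.1440) = 1.075
  Sd branch = 0.01025·Sd^0.27·e^(0.036·RH+0.049·T) = 3.992 μm/a
  sum: 1.075 + 3.992 → r_corr = 5.067 μm/a
Ordering by μm/a: zinc (7.64) > copper (5.07)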